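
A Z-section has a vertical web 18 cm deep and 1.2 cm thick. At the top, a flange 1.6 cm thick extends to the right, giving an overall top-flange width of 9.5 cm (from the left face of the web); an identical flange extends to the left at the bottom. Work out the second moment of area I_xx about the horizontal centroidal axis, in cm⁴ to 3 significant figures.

I_xx ≈ 2370 cm⁴

Break the section into simple shapes (no overlaps), measuring from the bottom-left corner of the bounding box.
Web: 1.2 × 18, A = 21.6 cm², y = 9 cm, Ī = 583.2 cm⁴.
Top flange (beyond web): 8.3 × 1.6, A = 13.28 cm², y = 17.2 cm, Ī = 2.8331 cm⁴.
Bottom flange (beyond web): 8.3 × 1.6, A = 13.28 cm², y = 0.8 cm, Ī = 2.8331 cm⁴.
Centroid: ȳ = ΣA·y / ΣA = 9 cm.
Transfer each piece to the horizontal centroidal axis using Ī + A·d² with d = y − 9:
  web: d = 0 cm → contributes +583.2 cm⁴
  top flange (beyond web): d = 8.2 cm → contributes +895.78 cm⁴
  bottom flange (beyond web): d = -8.2 cm → contributes +895.78 cm⁴
Total I = 2374.8 cm⁴.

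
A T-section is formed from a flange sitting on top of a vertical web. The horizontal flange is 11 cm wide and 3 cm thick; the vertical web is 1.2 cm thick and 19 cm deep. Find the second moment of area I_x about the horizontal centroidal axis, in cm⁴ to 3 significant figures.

I_x ≈ 2340 cm⁴

Split into non-overlapping primitives; take the origin at the lower-left of the bounding box.
Flange: 11 × 3, A = 33 cm², y = 20.5 cm, Ī = 24.75 cm⁴.
Web: 1.2 × 19, A = 22.8 cm², y = 9.5 cm, Ī = 685.9 cm⁴.
Centroid: ȳ = ΣA·y / ΣA = 16.005 cm.
Transfer each piece to the horizontal centroidal axis using Ī + A·d² with d = y − 16.005:
  flange: d = 4.4946 cm → contributes +691.4 cm⁴
  web: d = -6.5054 cm → contributes +1650.8 cm⁴
Total I = 2342.2 cm⁴.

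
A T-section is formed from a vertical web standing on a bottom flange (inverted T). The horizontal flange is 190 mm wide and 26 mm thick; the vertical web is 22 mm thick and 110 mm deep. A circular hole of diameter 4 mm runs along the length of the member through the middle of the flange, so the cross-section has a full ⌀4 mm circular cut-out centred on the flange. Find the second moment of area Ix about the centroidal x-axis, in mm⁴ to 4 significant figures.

Decompose the section into non-overlapping parts with the origin at the bottom-left of its bounding rectangle.
Flange: 190 × 26, A = 4 940 mm², y = 13 mm, Ī = 278 287 mm⁴.
Web: 22 × 110, A = 2 420 mm², y = 81 mm, Ī = 2 440 167 mm⁴.
Hole (subtracted): ⌀4, A = 12.5664 mm², y = 13 mm, Ī = 12.5664 mm⁴.
Centroid: ȳ = ΣA·y / ΣA = 35.3969 mm.
Transfer each piece to the centroidal x-axis using Ī + A·d² with d = y − 35.3969:
  flange: d = -22.3969 mm → contributes +2 756 303 mm⁴
  web: d = 45.6031 mm → contributes +7 472 894 mm⁴
  hole: d = -22.3969 mm → contributes −6316.14 mm⁴
Total I = 10 222 881 mm⁴.

Ix ≈ 1.022 × 10⁷ mm⁴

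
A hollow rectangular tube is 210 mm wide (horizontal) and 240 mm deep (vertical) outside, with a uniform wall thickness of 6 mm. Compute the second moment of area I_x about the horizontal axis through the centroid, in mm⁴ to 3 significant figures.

Break the section into simple shapes (no overlaps), measuring from the bottom-left corner of the bounding box.
Outer rectangle: 210 × 240, A = 50 400 mm², y = 120 mm, Ī = 241 920 000 mm⁴.
Inner void (subtracted): 198 × 228, A = 45 144 mm², y = 120 mm, Ī = 195 563 808 mm⁴.
By symmetry the centroid is at mid-height, ȳ = 120 mm.
All pieces are centred on the horizontal axis through the centroid, so I = ΣĪ (holes subtracted) = 46 356 192 mm⁴.

I_x ≈ 4.64 × 10⁷ mm⁴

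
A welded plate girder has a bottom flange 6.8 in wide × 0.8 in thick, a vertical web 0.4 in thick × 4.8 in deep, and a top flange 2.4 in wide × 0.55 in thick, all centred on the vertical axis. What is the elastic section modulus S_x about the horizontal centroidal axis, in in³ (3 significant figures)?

S_x ≈ 9.38 in³

Treat the section as a set of non-overlapping primitives; coordinates are from the bounding-box lower-left.
Bottom plate: 6.8 × 0.8, A = 5.44 in², y = 0.4 in, Ī = 0.29013 in⁴.
Web plate: 0.4 × 4.8, A = 1.92 in², y = 3.2 in, Ī = 3.6864 in⁴.
Top plate: 2.4 × 0.55, A = 1.32 in², y = 5.875 in, Ī = 0.033275 in⁴.
Centroid: ȳ = ΣA·y / ΣA = 1.852 in.
Transfer each piece to the horizontal centroidal axis using Ī + A·d² with d = y − 1.852:
  bottom plate: d = -1.452 in → contributes +11.759 in⁴
  web plate: d = 1.348 in → contributes +7.1755 in⁴
  top plate: d = 4.023 in → contributes +21.397 in⁴
Total I = 40.331 in⁴.
Extreme fibre distance c = 4.298 in; S = I/c = 9.3837 in³.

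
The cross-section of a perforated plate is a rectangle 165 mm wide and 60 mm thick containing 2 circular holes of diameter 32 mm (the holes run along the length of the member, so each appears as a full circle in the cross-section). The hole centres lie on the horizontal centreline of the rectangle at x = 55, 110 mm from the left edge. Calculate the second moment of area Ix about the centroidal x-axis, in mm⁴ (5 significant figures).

Treat the section as a set of non-overlapping primitives; coordinates are from the bounding-box lower-left.
Plate: 165 × 60, A = 9 900 mm², y = 30 mm, Ī = 2 970 000 mm⁴.
Hole 1 (subtracted): ⌀32, A = 804.2477 mm², y = 30 mm, Ī = 51471.85 mm⁴.
Hole 2 (subtracted): ⌀32, A = 804.2477 mm², y = 30 mm, Ī = 51471.85 mm⁴.
By symmetry the centroid is at mid-height, ȳ = 30 mm.
All pieces are centred on the centroidal x-axis, so I = ΣĪ (holes subtracted) = 2 867 056 mm⁴.

Ix ≈ 2.8671 × 10⁶ mm⁴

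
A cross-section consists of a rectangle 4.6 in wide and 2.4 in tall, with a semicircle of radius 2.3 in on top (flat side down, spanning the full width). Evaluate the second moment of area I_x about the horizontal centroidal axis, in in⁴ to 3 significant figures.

I_x ≈ 30.8 in⁴

Break the section into simple shapes (no overlaps), measuring from the bottom-left corner of the bounding box.
Rectangular body: 4.6 × 2.4, A = 11.04 in², y = 1.2 in, Ī = 5.2992 in⁴.
Semicircular cap: semicircle r = 2.3, A = 8.3095 in², y = 3.3762 in, Ī = 3.0714 in⁴.
Centroid: ȳ = ΣA·y / ΣA = 2.1345 in.
Transfer each piece to the horizontal centroidal axis using Ī + A·d² with d = y − 2.1345:
  rectangular body: d = -0.93453 in → contributes +14.941 in⁴
  semicircular cap: d = 1.2416 in → contributes +15.882 in⁴
Total I = 30.823 in⁴.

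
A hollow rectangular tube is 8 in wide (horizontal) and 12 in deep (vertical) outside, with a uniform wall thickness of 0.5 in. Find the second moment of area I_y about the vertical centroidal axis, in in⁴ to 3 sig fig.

Break the section into simple shapes (no overlaps), measuring from the bottom-left corner of the bounding box.
Outer rectangle: 8 × 12, A = 96 in², x = 4 in, Ī = 512 in⁴.
Inner void (subtracted): 7 × 11, A = 77 in², x = 4 in, Ī = 314.42 in⁴.
By symmetry the centroid is at mid-width, x̄ = 4 in.
All pieces are centred on the vertical centroidal axis, so I = ΣĪ (holes subtracted) = 197.58 in⁴.

I_y ≈ 198 in⁴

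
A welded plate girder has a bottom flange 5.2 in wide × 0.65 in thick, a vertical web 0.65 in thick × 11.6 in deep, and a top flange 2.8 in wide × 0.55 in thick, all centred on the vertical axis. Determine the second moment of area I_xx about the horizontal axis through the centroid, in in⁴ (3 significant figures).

I_xx ≈ 258 in⁴

Split into non-overlapping primitives; take the origin at the lower-left of the bounding box.
Bottom plate: 5.2 × 0.65, A = 3.38 in², y = 0.325 in, Ī = 0.119 in⁴.
Web plate: 0.65 × 11.6, A = 7.54 in², y = 6.45 in, Ī = 84.549 in⁴.
Top plate: 2.8 × 0.55, A = 1.54 in², y = 12.525 in, Ī = 0.038821 in⁴.
Centroid: ȳ = ΣA·y / ΣA = 5.5393 in.
Transfer each piece to the horizontal axis through the centroid using Ī + A·d² with d = y − 5.5393:
  bottom plate: d = -5.2143 in → contributes +92.018 in⁴
  web plate: d = 0.91067 in → contributes +90.802 in⁴
  top plate: d = 6.9857 in → contributes +75.19 in⁴
Total I = 258.01 in⁴.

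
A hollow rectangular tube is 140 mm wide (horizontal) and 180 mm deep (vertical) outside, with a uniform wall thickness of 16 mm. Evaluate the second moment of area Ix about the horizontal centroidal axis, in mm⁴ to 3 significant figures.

Decompose the section into non-overlapping parts with the origin at the bottom-left of its bounding rectangle.
Outer rectangle: 140 × 180, A = 25 200 mm², y = 90 mm, Ī = 68 040 000 mm⁴.
Inner void (subtracted): 108 × 148, A = 15 984 mm², y = 90 mm, Ī = 29 176 128 mm⁴.
By symmetry the centroid is at mid-height, ȳ = 90 mm.
All pieces are centred on the horizontal centroidal axis, so I = ΣĪ (holes subtracted) = 38 863 872 mm⁴.

Ix ≈ 3.89 × 10⁷ mm⁴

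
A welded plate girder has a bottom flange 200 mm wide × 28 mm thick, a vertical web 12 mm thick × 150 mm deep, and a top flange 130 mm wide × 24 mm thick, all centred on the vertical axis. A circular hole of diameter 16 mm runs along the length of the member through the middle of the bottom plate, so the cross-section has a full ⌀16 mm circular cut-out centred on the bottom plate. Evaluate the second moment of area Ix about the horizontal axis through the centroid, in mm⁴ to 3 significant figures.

Decompose the section into non-overlapping parts with the origin at the bottom-left of its bounding rectangle.
Bottom plate: 200 × 28, A = 5 600 mm², y = 14 mm, Ī = 365 867 mm⁴.
Web plate: 12 × 150, A = 1 800 mm², y = 103 mm, Ī = 3 375 000 mm⁴.
Top plate: 130 × 24, A = 3 120 mm², y = 190 mm, Ī = 149 760 mm⁴.
Hole (subtracted): ⌀16, A = 201.06 mm², y = 14 mm, Ī = 3 217 mm⁴.
Centroid: ȳ = ΣA·y / ΣA = 82.74 mm.
Transfer each piece to the horizontal axis through the centroid using Ī + A·d² with d = y − 82.74:
  bottom plate: d = -68.74 mm → contributes +26 826 633 mm⁴
  web plate: d = 20.26 mm → contributes +4 113 869 mm⁴
  top plate: d = 107.26 mm → contributes +36 044 694 mm⁴
  hole: d = -68.74 mm → contributes −953 262 mm⁴
Total I = 66 031 934 mm⁴.

Ix ≈ 6.60 × 10⁷ mm⁴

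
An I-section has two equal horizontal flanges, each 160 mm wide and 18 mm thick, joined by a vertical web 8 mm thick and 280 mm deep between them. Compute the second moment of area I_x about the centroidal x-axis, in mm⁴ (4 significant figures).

Split into non-overlapping primitives; take the origin at the lower-left of the bounding box.
Bottom flange: 160 × 18, A = 2 880 mm², y = 9 mm, Ī = 77 760 mm⁴.
Web: 8 × 280, A = 2 240 mm², y = 158 mm, Ī = 14 634 667 mm⁴.
Top flange: 160 × 18, A = 2 880 mm², y = 307 mm, Ī = 77 760 mm⁴.
By symmetry the centroid is at mid-height, ȳ = 158 mm.
Transfer each piece to the centroidal x-axis using Ī + A·d² with d = y − 158:
  bottom flange: d = -149 mm → contributes +64 016 640 mm⁴
  web: d = 0 mm → contributes +14 634 667 mm⁴
  top flange: d = 149 mm → contributes +64 016 640 mm⁴
Total I = 142 667 947 mm⁴.

I_x ≈ 1.427 × 10⁸ mm⁴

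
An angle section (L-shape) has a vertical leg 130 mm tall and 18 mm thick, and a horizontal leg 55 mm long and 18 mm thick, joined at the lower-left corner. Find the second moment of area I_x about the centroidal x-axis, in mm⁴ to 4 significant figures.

I_x ≈ 4.939 × 10⁶ mm⁴

Treat the section as a set of non-overlapping primitives; coordinates are from the bounding-box lower-left.
Vertical leg: 18 × 130, A = 2 340 mm², y = 65 mm, Ī = 3 295 500 mm⁴.
Horizontal leg (remainder): 37 × 18, A = 666 mm², y = 9 mm, Ī = 17 982 mm⁴.
Centroid: ȳ = ΣA·y / ΣA = 52.5928 mm.
Transfer each piece to the centroidal x-axis using Ī + A·d² with d = y − 52.5928:
  vertical leg: d = 12.4072 mm → contributes +3 655 716 mm⁴
  horizontal leg (remainder): d = -43.5928 mm → contributes +1 283 604 mm⁴
Total I = 4 939 320 mm⁴.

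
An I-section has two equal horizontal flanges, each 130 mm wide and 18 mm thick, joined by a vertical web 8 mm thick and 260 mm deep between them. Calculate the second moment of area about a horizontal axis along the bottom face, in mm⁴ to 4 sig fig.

Decompose the section into non-overlapping parts with the origin at the bottom-left of its bounding rectangle.
Bottom flange: 130 × 18, A = 2 340 mm², y = 9 mm, Ī = 63 180 mm⁴.
Web: 8 × 260, A = 2 080 mm², y = 148 mm, Ī = 11 717 333 mm⁴.
Top flange: 130 × 18, A = 2 340 mm², y = 287 mm, Ī = 63 180 mm⁴.
Transfer each piece to the bottom edge using Ī + A·d² with d = y − 0:
  bottom flange: d = 9 mm → contributes +252 720 mm⁴
  web: d = 148 mm → contributes +57 277 653 mm⁴
  top flange: d = 287 mm → contributes +192 806 640 mm⁴
Total I = 250 337 013 mm⁴.

I_base ≈ 2.503 × 10⁸ mm⁴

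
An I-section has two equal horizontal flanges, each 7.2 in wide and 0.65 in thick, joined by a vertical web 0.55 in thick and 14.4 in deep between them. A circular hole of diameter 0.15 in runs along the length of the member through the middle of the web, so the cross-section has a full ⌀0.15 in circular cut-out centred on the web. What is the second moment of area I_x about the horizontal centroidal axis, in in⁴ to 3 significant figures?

Break the section into simple shapes (no overlaps), measuring from the bottom-left corner of the bounding box.
Bottom flange: 7.2 × 0.65, A = 4.68 in², y = 0.325 in, Ī = 0.16478 in⁴.
Web: 0.55 × 14.4, A = 7.92 in², y = 7.85 in, Ī = 136.86 in⁴.
Top flange: 7.2 × 0.65, A = 4.68 in², y = 15.375 in, Ī = 0.16478 in⁴.
Hole (subtracted): ⌀0.15, A = 0.017671 in², y = 7.85 in, Ī = 0.00002485 in⁴.
By symmetry the centroid is at mid-height, ȳ = 7.85 in.
Transfer each piece to the horizontal centroidal axis using Ī + A·d² with d = y − 7.85:
  bottom flange: d = -7.525 in → contributes +265.17 in⁴
  web: d = 0 in → contributes +136.86 in⁴
  top flange: d = 7.525 in → contributes +265.17 in⁴
  hole: d = 0 in → contributes −0.00002485 in⁴
Total I = 667.2 in⁴.

I_x ≈ 667 in⁴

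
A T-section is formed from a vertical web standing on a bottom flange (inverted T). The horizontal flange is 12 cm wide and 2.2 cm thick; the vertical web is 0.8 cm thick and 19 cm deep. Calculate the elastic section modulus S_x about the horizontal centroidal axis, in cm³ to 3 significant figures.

S_x ≈ 95.6 cm³

Treat the section as a set of non-overlapping primitives; coordinates are from the bounding-box lower-left.
Flange: 12 × 2.2, A = 26.4 cm², y = 1.1 cm, Ī = 10.648 cm⁴.
Web: 0.8 × 19, A = 15.2 cm², y = 11.7 cm, Ī = 457.27 cm⁴.
Centroid: ȳ = ΣA·y / ΣA = 4.9731 cm.
Transfer each piece to the horizontal centroidal axis using Ī + A·d² with d = y − 4.9731:
  flange: d = -3.8731 cm → contributes +406.67 cm⁴
  web: d = 6.7269 cm → contributes +1145.1 cm⁴
Total I = 1551.8 cm⁴.
Extreme fibre distance c = 16.227 cm; S = I/c = 95.629 cm³.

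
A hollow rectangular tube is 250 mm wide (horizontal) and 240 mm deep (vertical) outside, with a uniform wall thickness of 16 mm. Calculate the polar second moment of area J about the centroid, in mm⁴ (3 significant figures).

Decompose the section into non-overlapping parts with the origin at the bottom-left of its bounding rectangle.
Outer rectangle: 250 × 240, A = 60 000 mm², y = 120 mm, Ī = 288 000 000 mm⁴.
Inner void (subtracted): 218 × 208, A = 45 344 mm², y = 120 mm, Ī = 163 480 235 mm⁴.
By symmetry the centroid is at mid-height, ȳ = 120 mm.
All pieces are centred on the centroidal x-axis, so I = ΣĪ (holes subtracted) = 124 519 765 mm⁴.
Repeating about the centroidal y-axis gives I_y = 132 922 645 mm⁴.
Polar second moment: J = I_x + I_y = 257 442 411 mm⁴.

J ≈ 2.57 × 10⁸ mm⁴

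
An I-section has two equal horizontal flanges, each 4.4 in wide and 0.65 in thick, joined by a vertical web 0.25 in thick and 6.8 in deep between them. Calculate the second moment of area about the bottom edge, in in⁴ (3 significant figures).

I_base ≈ 208 in⁴

Break the section into simple shapes (no overlaps), measuring from the bottom-left corner of the bounding box.
Bottom flange: 4.4 × 0.65, A = 2.86 in², y = 0.325 in, Ī = 0.1007 in⁴.
Web: 0.25 × 6.8, A = 1.7 in², y = 4.05 in, Ī = 6.5507 in⁴.
Top flange: 4.4 × 0.65, A = 2.86 in², y = 7.775 in, Ī = 0.1007 in⁴.
Transfer each piece to the base of the section using Ī + A·d² with d = y − 0:
  bottom flange: d = 0.325 in → contributes +0.40278 in⁴
  web: d = 4.05 in → contributes +34.435 in⁴
  top flange: d = 7.775 in → contributes +172.99 in⁴
Total I = 207.83 in⁴.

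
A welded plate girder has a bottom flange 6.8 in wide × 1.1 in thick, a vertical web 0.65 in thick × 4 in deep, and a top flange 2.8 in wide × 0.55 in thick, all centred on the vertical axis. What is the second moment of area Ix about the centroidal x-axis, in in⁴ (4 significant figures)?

Ix ≈ 40.00 in⁴

Treat the section as a set of non-overlapping primitives; coordinates are from the bounding-box lower-left.
Bottom plate: 6.8 × 1.1, A = 7.48 in², y = 0.55 in, Ī = 0.754233 in⁴.
Web plate: 0.65 × 4, A = 2.6 in², y = 3.1 in, Ī = 3.46667 in⁴.
Top plate: 2.8 × 0.55, A = 1.54 in², y = 5.375 in, Ī = 0.0388208 in⁴.
Centroid: ȳ = ΣA·y / ΣA = 1.76003 in.
Transfer each piece to the centroidal x-axis using Ī + A·d² with d = y − 1.76003:
  bottom plate: d = -1.21003 in → contributes +11.7062 in⁴
  web plate: d = 1.33997 in → contributes +8.13505 in⁴
  top plate: d = 3.61497 in → contributes +20.1636 in⁴
Total I = 40.0048 in⁴.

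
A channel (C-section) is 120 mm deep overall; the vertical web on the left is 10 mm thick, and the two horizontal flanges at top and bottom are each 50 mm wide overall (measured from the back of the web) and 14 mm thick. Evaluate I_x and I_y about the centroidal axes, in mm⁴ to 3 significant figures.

I_x ≈ 4.60 × 10⁶ mm⁴, I_y ≈ 5.21 × 10⁵ mm⁴

Treat the section as a set of non-overlapping primitives; coordinates are from the bounding-box lower-left.
Web: 10 × 120, A = 1 200 mm², y = 60 mm, Ī = 1 440 000 mm⁴.
Top flange (beyond web): 40 × 14, A = 560 mm², y = 113 mm, Ī = 9146.7 mm⁴.
Bottom flange (beyond web): 40 × 14, A = 560 mm², y = 7 mm, Ī = 9146.7 mm⁴.
By symmetry the centroid is at mid-height, ȳ = 60 mm.
Transfer each piece to the centroidal x-axis using Ī + A·d² with d = y − 60:
  web: d = 0 mm → contributes +1 440 000 mm⁴
  top flange (beyond web): d = 53 mm → contributes +1 582 187 mm⁴
  bottom flange (beyond web): d = -53 mm → contributes +1 582 187 mm⁴
Total I = 4 604 373 mm⁴.
For the y-axis: x̄ = 17.069 mm.
Repeating about the centroidal y-axis gives I_y = 521 402 mm⁴.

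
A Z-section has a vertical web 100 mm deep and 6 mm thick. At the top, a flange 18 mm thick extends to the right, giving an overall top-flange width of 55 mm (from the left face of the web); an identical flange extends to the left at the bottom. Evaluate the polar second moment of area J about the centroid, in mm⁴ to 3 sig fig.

Treat the section as a set of non-overlapping primitives; coordinates are from the bounding-box lower-left.
Web: 6 × 100, A = 600 mm², y = 50 mm, Ī = 500 000 mm⁴.
Top flange (beyond web): 49 × 18, A = 882 mm², y = 91 mm, Ī = 23 814 mm⁴.
Bottom flange (beyond web): 49 × 18, A = 882 mm², y = 9 mm, Ī = 23 814 mm⁴.
Centroid: ȳ = ΣA·y / ΣA = 50 mm.
Transfer each piece to the centroidal x-axis using Ī + A·d² with d = y − 50:
  web: d = 0 mm → contributes +500 000 mm⁴
  top flange (beyond web): d = 41 mm → contributes +1 506 456 mm⁴
  bottom flange (beyond web): d = -41 mm → contributes +1 506 456 mm⁴
Total I = 3 512 912 mm⁴.
For the y-axis: x̄ = 52 mm.
Repeating about the centroidal y-axis gives I_y = 1 688 772 mm⁴.
Polar second moment: J = I_x + I_y = 5 201 684 mm⁴.

J ≈ 5.20 × 10⁶ mm⁴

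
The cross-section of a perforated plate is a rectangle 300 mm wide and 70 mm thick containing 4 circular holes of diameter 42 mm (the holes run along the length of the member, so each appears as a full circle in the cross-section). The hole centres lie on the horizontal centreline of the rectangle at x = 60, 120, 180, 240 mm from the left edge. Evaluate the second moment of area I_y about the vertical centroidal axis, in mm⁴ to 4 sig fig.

I_y ≈ 1.320 × 10⁸ mm⁴

Break the section into simple shapes (no overlaps), measuring from the bottom-left corner of the bounding box.
Plate: 300 × 70, A = 21 000 mm², x = 150 mm, Ī = 157 500 000 mm⁴.
Hole 1 (subtracted): ⌀42, A = 1385.44 mm², x = 60 mm, Ī = 152 745 mm⁴.
Hole 2 (subtracted): ⌀42, A = 1385.44 mm², x = 120 mm, Ī = 152 745 mm⁴.
Hole 3 (subtracted): ⌀42, A = 1385.44 mm², x = 180 mm, Ī = 152 745 mm⁴.
Hole 4 (subtracted): ⌀42, A = 1385.44 mm², x = 240 mm, Ī = 152 745 mm⁴.
By symmetry the centroid is at mid-width, x̄ = 150 mm.
Transfer each piece to the vertical centroidal axis using Ī + A·d² with d = x − 150:
  plate: d = 0 mm → contributes +157 500 000 mm⁴
  hole 1: d = -90 mm → contributes −11 374 828 mm⁴
  hole 2: d = -30 mm → contributes −1 399 643 mm⁴
  hole 3: d = 30 mm → contributes −1 399 643 mm⁴
  hole 4: d = 90 mm → contributes −11 374 828 mm⁴
Total I = 131 951 057 mm⁴.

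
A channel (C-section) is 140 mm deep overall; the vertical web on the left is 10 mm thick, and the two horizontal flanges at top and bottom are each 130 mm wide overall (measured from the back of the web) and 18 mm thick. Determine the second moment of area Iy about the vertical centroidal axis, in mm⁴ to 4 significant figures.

Decompose the section into non-overlapping parts with the origin at the bottom-left of its bounding rectangle.
Web: 10 × 140, A = 1 400 mm², x = 5 mm, Ī = 11666.7 mm⁴.
Top flange (beyond web): 120 × 18, A = 2 160 mm², x = 70 mm, Ī = 2 592 000 mm⁴.
Bottom flange (beyond web): 120 × 18, A = 2 160 mm², x = 70 mm, Ī = 2 592 000 mm⁴.
Centroid: x̄ = ΣA·x / ΣA = 54.0909 mm.
Transfer each piece to the vertical centroidal axis using Ī + A·d² with d = x − 54.0909:
  web: d = -49.0909 mm → contributes +3 385 551 mm⁴
  top flange (beyond web): d = 15.9091 mm → contributes +3 138 694 mm⁴
  bottom flange (beyond web): d = 15.9091 mm → contributes +3 138 694 mm⁴
Total I = 9 662 939 mm⁴.

Iy ≈ 9.663 × 10⁶ mm⁴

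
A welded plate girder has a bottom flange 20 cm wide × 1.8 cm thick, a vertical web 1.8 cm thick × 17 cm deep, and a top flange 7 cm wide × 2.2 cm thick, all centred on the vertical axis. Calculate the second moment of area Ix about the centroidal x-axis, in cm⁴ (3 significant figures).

Ix ≈ 4910 cm⁴

Decompose the section into non-overlapping parts with the origin at the bottom-left of its bounding rectangle.
Bottom plate: 20 × 1.8, A = 36 cm², y = 0.9 cm, Ī = 9.72 cm⁴.
Web plate: 1.8 × 17, A = 30.6 cm², y = 10.3 cm, Ī = 736.95 cm⁴.
Top plate: 7 × 2.2, A = 15.4 cm², y = 19.9 cm, Ī = 6.2113 cm⁴.
Centroid: ȳ = ΣA·y / ΣA = 7.9761 cm.
Transfer each piece to the centroidal x-axis using Ī + A·d² with d = y − 7.9761:
  bottom plate: d = -7.0761 cm → contributes +1812.3 cm⁴
  web plate: d = 2.3239 cm → contributes +902.21 cm⁴
  top plate: d = 11.924 cm → contributes +2195.8 cm⁴
Total I = 4910.3 cm⁴.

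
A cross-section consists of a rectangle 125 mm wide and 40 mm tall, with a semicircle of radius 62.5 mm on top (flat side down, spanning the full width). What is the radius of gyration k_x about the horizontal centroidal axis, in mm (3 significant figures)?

Treat the section as a set of non-overlapping primitives; coordinates are from the bounding-box lower-left.
Rectangular body: 125 × 40, A = 5 000 mm², y = 20 mm, Ī = 666 667 mm⁴.
Semicircular cap: semicircle r = 62.5, A = 6135.9 mm², y = 66.526 mm, Ī = 1 674 758 mm⁴.
Centroid: ȳ = ΣA·y / ΣA = 45.636 mm.
Transfer each piece to the horizontal centroidal axis using Ī + A·d² with d = y − 45.636:
  rectangular body: d = -25.636 mm → contributes +3 952 651 mm⁴
  semicircular cap: d = 20.89 mm → contributes +4 352 419 mm⁴
Total I = 8 305 071 mm⁴.
Radius of gyration: k = √(I/A) = √(8 305 071 / 11 136) = 27.309 mm.

k_x ≈ 27.3 mm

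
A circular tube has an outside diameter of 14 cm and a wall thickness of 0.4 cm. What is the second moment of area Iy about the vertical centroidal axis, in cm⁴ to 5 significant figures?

Iy ≈ 395.47 cm⁴

Treat the section as a set of non-overlapping primitives; coordinates are from the bounding-box lower-left.
Outer circle: ⌀14, A = 153.938 cm², x = 7 cm, Ī = 1885.741 cm⁴.
Bore (subtracted): ⌀13.2, A = 136.8478 cm², x = 7 cm, Ī = 1490.272 cm⁴.
By symmetry the centroid is at mid-width, x̄ = 7 cm.
All pieces are centred on the vertical centroidal axis, so I = ΣĪ (holes subtracted) = 395.4687 cm⁴.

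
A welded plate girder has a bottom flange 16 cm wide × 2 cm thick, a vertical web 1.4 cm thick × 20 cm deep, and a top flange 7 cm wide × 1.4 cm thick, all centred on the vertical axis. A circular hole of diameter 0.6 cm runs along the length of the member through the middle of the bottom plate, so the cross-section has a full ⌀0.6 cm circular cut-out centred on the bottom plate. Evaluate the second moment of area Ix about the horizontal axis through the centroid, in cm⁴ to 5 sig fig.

Ix ≈ 5048.8 cm⁴

Split into non-overlapping primitives; take the origin at the lower-left of the bounding box.
Bottom plate: 16 × 2, A = 32 cm², y = 1 cm, Ī = 10.66667 cm⁴.
Web plate: 1.4 × 20, A = 28 cm², y = 12 cm, Ī = 933.3333 cm⁴.
Top plate: 7 × 1.4, A = 9.8 cm², y = 22.7 cm, Ī = 1.600667 cm⁴.
Hole (subtracted): ⌀0.6, A = 0.2827433 cm², y = 1 cm, Ī = 0.006361725 cm⁴.
Centroid: ȳ = ΣA·y / ΣA = 8.489651 cm.
Transfer each piece to the horizontal axis through the centroid using Ī + A·d² with d = y − 8.489651:
  bottom plate: d = -7.489651 cm → contributes +1805.703 cm⁴
  web plate: d = 3.510349 cm → contributes +1278.365 cm⁴
  top plate: d = 14.21035 cm → contributes +1980.554 cm⁴
  hole: d = -7.489651 cm → contributes −15.86681 cm⁴
Total I = 5048.755 cm⁴.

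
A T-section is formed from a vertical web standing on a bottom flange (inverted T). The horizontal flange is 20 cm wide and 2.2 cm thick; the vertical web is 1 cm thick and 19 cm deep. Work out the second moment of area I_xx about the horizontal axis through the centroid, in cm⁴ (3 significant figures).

Decompose the section into non-overlapping parts with the origin at the bottom-left of its bounding rectangle.
Flange: 20 × 2.2, A = 44 cm², y = 1.1 cm, Ī = 17.747 cm⁴.
Web: 1 × 19, A = 19 cm², y = 11.7 cm, Ī = 571.58 cm⁴.
Centroid: ȳ = ΣA·y / ΣA = 4.2968 cm.
Transfer each piece to the horizontal axis through the centroid using Ī + A·d² with d = y − 4.2968:
  flange: d = -3.1968 cm → contributes +467.41 cm⁴
  web: d = 7.4032 cm → contributes +1612.9 cm⁴
Total I = 2080.3 cm⁴.

I_xx ≈ 2080 cm⁴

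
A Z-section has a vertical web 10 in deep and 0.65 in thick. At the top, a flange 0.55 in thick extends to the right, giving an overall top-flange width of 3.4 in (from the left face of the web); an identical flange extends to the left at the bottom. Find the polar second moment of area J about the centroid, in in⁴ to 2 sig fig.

Break the section into simple shapes (no overlaps), measuring from the bottom-left corner of the bounding box.
Web: 0.65 × 10, A = 6.5 in², y = 5 in, Ī = 54.17 in⁴.
Top flange (beyond web): 2.75 × 0.55, A = 1.513 in², y = 9.725 in, Ī = 0.03813 in⁴.
Bottom flange (beyond web): 2.75 × 0.55, A = 1.513 in², y = 0.275 in, Ī = 0.03813 in⁴.
Centroid: ȳ = ΣA·y / ΣA = 5 in.
Transfer each piece to the centroidal x-axis using Ī + A·d² with d = y − 5:
  web: d = 0 in → contributes +54.17 in⁴
  top flange (beyond web): d = 4.725 in → contributes +33.81 in⁴
  bottom flange (beyond web): d = -4.725 in → contributes +33.81 in⁴
Total I = 121.8 in⁴.
For the y-axis: x̄ = 3.075 in.
Repeating about the centroidal y-axis gives I_y = 10.88 in⁴.
Polar second moment: J = I_x + I_y = 132.7 in⁴.

J ≈ 130 in⁴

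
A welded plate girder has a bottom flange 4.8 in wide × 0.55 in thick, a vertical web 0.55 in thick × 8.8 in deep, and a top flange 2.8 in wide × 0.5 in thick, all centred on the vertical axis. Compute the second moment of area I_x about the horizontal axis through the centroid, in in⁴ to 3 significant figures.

I_x ≈ 115 in⁴

Decompose the section into non-overlapping parts with the origin at the bottom-left of its bounding rectangle.
Bottom plate: 4.8 × 0.55, A = 2.64 in², y = 0.275 in, Ī = 0.06655 in⁴.
Web plate: 0.55 × 8.8, A = 4.84 in², y = 4.95 in, Ī = 31.234 in⁴.
Top plate: 2.8 × 0.5, A = 1.4 in², y = 9.6 in, Ī = 0.029167 in⁴.
Centroid: ȳ = ΣA·y / ΣA = 4.2932 in.
Transfer each piece to the horizontal axis through the centroid using Ī + A·d² with d = y − 4.2932:
  bottom plate: d = -4.0182 in → contributes +42.693 in⁴
  web plate: d = 0.65676 in → contributes +33.322 in⁴
  top plate: d = 5.3068 in → contributes +39.456 in⁴
Total I = 115.47 in⁴.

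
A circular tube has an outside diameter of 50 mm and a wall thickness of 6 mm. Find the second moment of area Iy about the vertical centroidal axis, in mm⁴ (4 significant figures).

Break the section into simple shapes (no overlaps), measuring from the bottom-left corner of the bounding box.
Outer circle: ⌀50, A = 1963.5 mm², x = 25 mm, Ī = 306 796 mm⁴.
Bore (subtracted): ⌀38, A = 1134.11 mm², x = 25 mm, Ī = 102 354 mm⁴.
By symmetry the centroid is at mid-width, x̄ = 25 mm.
All pieces are centred on the vertical centroidal axis, so I = ΣĪ (holes subtracted) = 204 442 mm⁴.

Iy ≈ 2.044 × 10⁵ mm⁴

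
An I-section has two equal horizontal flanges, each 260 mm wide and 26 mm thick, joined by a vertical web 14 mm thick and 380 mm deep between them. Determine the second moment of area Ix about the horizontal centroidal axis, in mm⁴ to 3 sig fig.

Ix ≈ 6.22 × 10⁸ mm⁴

Break the section into simple shapes (no overlaps), measuring from the bottom-left corner of the bounding box.
Bottom flange: 260 × 26, A = 6 760 mm², y = 13 mm, Ī = 380 813 mm⁴.
Web: 14 × 380, A = 5 320 mm², y = 216 mm, Ī = 64 017 333 mm⁴.
Top flange: 260 × 26, A = 6 760 mm², y = 419 mm, Ī = 380 813 mm⁴.
By symmetry the centroid is at mid-height, ȳ = 216 mm.
Transfer each piece to the horizontal centroidal axis using Ī + A·d² with d = y − 216:
  bottom flange: d = -203 mm → contributes +278 953 653 mm⁴
  web: d = 0 mm → contributes +64 017 333 mm⁴
  top flange: d = 203 mm → contributes +278 953 653 mm⁴
Total I = 621 924 640 mm⁴.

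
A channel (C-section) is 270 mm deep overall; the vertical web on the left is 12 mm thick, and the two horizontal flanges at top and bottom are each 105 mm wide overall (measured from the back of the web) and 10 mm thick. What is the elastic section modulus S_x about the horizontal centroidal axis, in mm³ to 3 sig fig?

Decompose the section into non-overlapping parts with the origin at the bottom-left of its bounding rectangle.
Web: 12 × 270, A = 3 240 mm², y = 135 mm, Ī = 19 683 000 mm⁴.
Top flange (beyond web): 93 × 10, A = 930 mm², y = 265 mm, Ī = 7 750 mm⁴.
Bottom flange (beyond web): 93 × 10, A = 930 mm², y = 5 mm, Ī = 7 750 mm⁴.
By symmetry the centroid is at mid-height, ȳ = 135 mm.
Transfer each piece to the horizontal centroidal axis using Ī + A·d² with d = y − 135:
  web: d = 0 mm → contributes +19 683 000 mm⁴
  top flange (beyond web): d = 130 mm → contributes +15 724 750 mm⁴
  bottom flange (beyond web): d = -130 mm → contributes +15 724 750 mm⁴
Total I = 51 132 500 mm⁴.
Extreme fibre distance c = 135 mm; S = I/c = 378 759 mm³.

S_x ≈ 3.79 × 10⁵ mm³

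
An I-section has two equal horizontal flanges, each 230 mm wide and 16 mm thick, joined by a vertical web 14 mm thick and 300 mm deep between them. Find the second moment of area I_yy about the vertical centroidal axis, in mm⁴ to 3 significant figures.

Decompose the section into non-overlapping parts with the origin at the bottom-left of its bounding rectangle.
Bottom flange: 230 × 16, A = 3 680 mm², x = 115 mm, Ī = 16 222 667 mm⁴.
Web: 14 × 300, A = 4 200 mm², x = 115 mm, Ī = 68 600 mm⁴.
Top flange: 230 × 16, A = 3 680 mm², x = 115 mm, Ī = 16 222 667 mm⁴.
By symmetry the centroid is at mid-width, x̄ = 115 mm.
All pieces are centred on the vertical centroidal axis, so I = ΣĪ = 32 513 933 mm⁴.

I_yy ≈ 3.25 × 10⁷ mm⁴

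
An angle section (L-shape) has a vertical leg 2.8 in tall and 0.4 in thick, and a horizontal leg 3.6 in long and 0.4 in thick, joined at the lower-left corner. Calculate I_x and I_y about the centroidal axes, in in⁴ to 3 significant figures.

Treat the section as a set of non-overlapping primitives; coordinates are from the bounding-box lower-left.
Vertical leg: 0.4 × 2.8, A = 1.12 in², y = 1.4 in, Ī = 0.73173 in⁴.
Horizontal leg (remainder): 3.2 × 0.4, A = 1.28 in², y = 0.2 in, Ī = 0.017067 in⁴.
Centroid: ȳ = ΣA·y / ΣA = 0.76 in.
Transfer each piece to the centroidal x-axis using Ī + A·d² with d = y − 0.76:
  vertical leg: d = 0.64 in → contributes +1.1905 in⁴
  horizontal leg (remainder): d = -0.56 in → contributes +0.41847 in⁴
Total I = 1.609 in⁴.
For the y-axis: x̄ = 1.16 in.
Repeating about the centroidal y-axis gives I_y = 3.0426 in⁴.

I_x ≈ 1.61 in⁴, I_y ≈ 3.04 in⁴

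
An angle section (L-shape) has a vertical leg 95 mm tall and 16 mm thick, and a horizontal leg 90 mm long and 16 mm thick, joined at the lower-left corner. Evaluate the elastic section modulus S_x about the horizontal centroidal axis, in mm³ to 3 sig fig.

Decompose the section into non-overlapping parts with the origin at the bottom-left of its bounding rectangle.
Vertical leg: 16 × 95, A = 1 520 mm², y = 47.5 mm, Ī = 1 143 167 mm⁴.
Horizontal leg (remainder): 74 × 16, A = 1 184 mm², y = 8 mm, Ī = 25 259 mm⁴.
Centroid: ȳ = ΣA·y / ΣA = 30.204 mm.
Transfer each piece to the horizontal centroidal axis using Ī + A·d² with d = y − 30.204:
  vertical leg: d = 17.296 mm → contributes +1 597 870 mm⁴
  horizontal leg (remainder): d = -22.204 mm → contributes +608 999 mm⁴
Total I = 2 206 869 mm⁴.
Extreme fibre distance c = 64.796 mm; S = I/c = 34 059 mm³.

S_x ≈ 3.41 × 10⁴ mm³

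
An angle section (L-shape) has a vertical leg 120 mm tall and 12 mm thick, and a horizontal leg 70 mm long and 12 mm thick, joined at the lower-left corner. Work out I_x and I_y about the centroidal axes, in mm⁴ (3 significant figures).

Treat the section as a set of non-overlapping primitives; coordinates are from the bounding-box lower-left.
Vertical leg: 12 × 120, A = 1 440 mm², y = 60 mm, Ī = 1 728 000 mm⁴.
Horizontal leg (remainder): 58 × 12, A = 696 mm², y = 6 mm, Ī = 8 352 mm⁴.
Centroid: ȳ = ΣA·y / ΣA = 42.404 mm.
Transfer each piece to the centroidal x-axis using Ī + A·d² with d = y − 42.404:
  vertical leg: d = 17.596 mm → contributes +2 173 827 mm⁴
  horizontal leg (remainder): d = -36.404 mm → contributes +930 752 mm⁴
Total I = 3 104 579 mm⁴.
For the y-axis: x̄ = 17.404 mm.
Repeating about the centroidal y-axis gives I_y = 787 179 mm⁴.

I_x ≈ 3.10 × 10⁶ mm⁴, I_y ≈ 7.87 × 10⁵ mm⁴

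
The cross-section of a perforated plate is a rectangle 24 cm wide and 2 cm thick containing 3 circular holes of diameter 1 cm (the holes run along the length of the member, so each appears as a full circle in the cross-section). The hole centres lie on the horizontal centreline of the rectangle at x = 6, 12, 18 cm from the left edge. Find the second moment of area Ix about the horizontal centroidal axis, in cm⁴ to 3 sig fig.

Split into non-overlapping primitives; take the origin at the lower-left of the bounding box.
Plate: 24 × 2, A = 48 cm², y = 1 cm, Ī = 16 cm⁴.
Hole 1 (subtracted): ⌀1, A = 0.7854 cm², y = 1 cm, Ī = 0.049087 cm⁴.
Hole 2 (subtracted): ⌀1, A = 0.7854 cm², y = 1 cm, Ī = 0.049087 cm⁴.
Hole 3 (subtracted): ⌀1, A = 0.7854 cm², y = 1 cm, Ī = 0.049087 cm⁴.
By symmetry the centroid is at mid-height, ȳ = 1 cm.
All pieces are centred on the horizontal centroidal axis, so I = ΣĪ (holes subtracted) = 15.853 cm⁴.

Ix ≈ 15.9 cm⁴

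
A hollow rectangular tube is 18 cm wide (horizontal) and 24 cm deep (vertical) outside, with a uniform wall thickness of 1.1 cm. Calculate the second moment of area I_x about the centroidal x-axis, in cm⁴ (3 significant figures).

I_x ≈ 7100 cm⁴

Break the section into simple shapes (no overlaps), measuring from the bottom-left corner of the bounding box.
Outer rectangle: 18 × 24, A = 432 cm², y = 12 cm, Ī = 20 736 cm⁴.
Inner void (subtracted): 15.8 × 21.8, A = 344.44 cm², y = 12 cm, Ī = 13 641 cm⁴.
By symmetry the centroid is at mid-height, ȳ = 12 cm.
All pieces are centred on the centroidal x-axis, so I = ΣĪ (holes subtracted) = 7 095 cm⁴.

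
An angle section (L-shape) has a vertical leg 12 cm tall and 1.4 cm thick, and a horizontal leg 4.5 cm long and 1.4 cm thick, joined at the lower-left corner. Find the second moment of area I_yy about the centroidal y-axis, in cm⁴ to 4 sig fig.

I_yy ≈ 23.68 cm⁴

Treat the section as a set of non-overlapping primitives; coordinates are from the bounding-box lower-left.
Vertical leg: 1.4 × 12, A = 16.8 cm², x = 0.7 cm, Ī = 2.744 cm⁴.
Horizontal leg (remainder): 3.1 × 1.4, A = 4.34 cm², x = 2.95 cm, Ī = 3.47562 cm⁴.
Centroid: x̄ = ΣA·x / ΣA = 1.16192 cm.
Transfer each piece to the centroidal y-axis using Ī + A·d² with d = x − 1.16192:
  vertical leg: d = -0.461921 cm → contributes +6.32863 cm⁴
  horizontal leg (remainder): d = 1.78808 cm → contributes +17.3516 cm⁴
Total I = 23.6802 cm⁴.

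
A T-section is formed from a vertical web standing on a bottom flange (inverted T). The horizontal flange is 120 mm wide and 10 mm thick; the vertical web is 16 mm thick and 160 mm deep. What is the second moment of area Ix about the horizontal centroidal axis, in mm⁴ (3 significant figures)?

Ix ≈ 1.14 × 10⁷ mm⁴

Decompose the section into non-overlapping parts with the origin at the bottom-left of its bounding rectangle.
Flange: 120 × 10, A = 1 200 mm², y = 5 mm, Ī = 10 000 mm⁴.
Web: 16 × 160, A = 2 560 mm², y = 90 mm, Ī = 5 461 333 mm⁴.
Centroid: ȳ = ΣA·y / ΣA = 62.872 mm.
Transfer each piece to the horizontal centroidal axis using Ī + A·d² with d = y − 62.872:
  flange: d = -57.872 mm → contributes +4 029 049 mm⁴
  web: d = 27.128 mm → contributes +7 345 263 mm⁴
Total I = 11 374 312 mm⁴.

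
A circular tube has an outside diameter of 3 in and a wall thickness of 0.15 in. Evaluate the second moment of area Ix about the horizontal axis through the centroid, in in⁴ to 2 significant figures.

Ix ≈ 1.4 in⁴

Break the section into simple shapes (no overlaps), measuring from the bottom-left corner of the bounding box.
Outer circle: ⌀3, A = 7.069 in², y = 1.5 in, Ī = 3.976 in⁴.
Bore (subtracted): ⌀2.7, A = 5.726 in², y = 1.5 in, Ī = 2.609 in⁴.
By symmetry the centroid is at mid-height, ȳ = 1.5 in.
All pieces are centred on the horizontal axis through the centroid, so I = ΣĪ (holes subtracted) = 1.367 in⁴.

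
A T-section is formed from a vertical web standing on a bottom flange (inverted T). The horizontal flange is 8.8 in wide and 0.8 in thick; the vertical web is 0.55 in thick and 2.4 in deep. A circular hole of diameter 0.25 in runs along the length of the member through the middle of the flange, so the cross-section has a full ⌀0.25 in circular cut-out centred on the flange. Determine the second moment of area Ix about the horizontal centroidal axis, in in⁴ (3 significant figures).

Split into non-overlapping primitives; take the origin at the lower-left of the bounding box.
Flange: 8.8 × 0.8, A = 7.04 in², y = 0.4 in, Ī = 0.37547 in⁴.
Web: 0.55 × 2.4, A = 1.32 in², y = 2 in, Ī = 0.6336 in⁴.
Hole (subtracted): ⌀0.25, A = 0.049087 in², y = 0.4 in, Ī = 0.00019175 in⁴.
Centroid: ȳ = ΣA·y / ΣA = 0.65412 in.
Transfer each piece to the horizontal centroidal axis using Ī + A·d² with d = y − 0.65412:
  flange: d = -0.25412 in → contributes +0.8301 in⁴
  web: d = 1.3459 in → contributes +3.0246 in⁴
  hole: d = -0.25412 in → contributes −0.0033618 in⁴
Total I = 3.8514 in⁴.

Ix ≈ 3.85 in⁴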